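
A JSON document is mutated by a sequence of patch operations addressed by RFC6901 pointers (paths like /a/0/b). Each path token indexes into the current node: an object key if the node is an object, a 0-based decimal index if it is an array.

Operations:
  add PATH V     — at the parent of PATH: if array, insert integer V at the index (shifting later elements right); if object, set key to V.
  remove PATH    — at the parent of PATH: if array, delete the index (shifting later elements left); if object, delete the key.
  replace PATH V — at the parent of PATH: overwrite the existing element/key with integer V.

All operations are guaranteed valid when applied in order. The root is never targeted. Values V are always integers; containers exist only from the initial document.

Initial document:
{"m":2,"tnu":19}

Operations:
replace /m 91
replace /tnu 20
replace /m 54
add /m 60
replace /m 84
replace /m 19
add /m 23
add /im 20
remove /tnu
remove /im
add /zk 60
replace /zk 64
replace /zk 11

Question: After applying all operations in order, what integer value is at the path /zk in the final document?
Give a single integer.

Answer: 11

Derivation:
After op 1 (replace /m 91): {"m":91,"tnu":19}
After op 2 (replace /tnu 20): {"m":91,"tnu":20}
After op 3 (replace /m 54): {"m":54,"tnu":20}
After op 4 (add /m 60): {"m":60,"tnu":20}
After op 5 (replace /m 84): {"m":84,"tnu":20}
After op 6 (replace /m 19): {"m":19,"tnu":20}
After op 7 (add /m 23): {"m":23,"tnu":20}
After op 8 (add /im 20): {"im":20,"m":23,"tnu":20}
After op 9 (remove /tnu): {"im":20,"m":23}
After op 10 (remove /im): {"m":23}
After op 11 (add /zk 60): {"m":23,"zk":60}
After op 12 (replace /zk 64): {"m":23,"zk":64}
After op 13 (replace /zk 11): {"m":23,"zk":11}
Value at /zk: 11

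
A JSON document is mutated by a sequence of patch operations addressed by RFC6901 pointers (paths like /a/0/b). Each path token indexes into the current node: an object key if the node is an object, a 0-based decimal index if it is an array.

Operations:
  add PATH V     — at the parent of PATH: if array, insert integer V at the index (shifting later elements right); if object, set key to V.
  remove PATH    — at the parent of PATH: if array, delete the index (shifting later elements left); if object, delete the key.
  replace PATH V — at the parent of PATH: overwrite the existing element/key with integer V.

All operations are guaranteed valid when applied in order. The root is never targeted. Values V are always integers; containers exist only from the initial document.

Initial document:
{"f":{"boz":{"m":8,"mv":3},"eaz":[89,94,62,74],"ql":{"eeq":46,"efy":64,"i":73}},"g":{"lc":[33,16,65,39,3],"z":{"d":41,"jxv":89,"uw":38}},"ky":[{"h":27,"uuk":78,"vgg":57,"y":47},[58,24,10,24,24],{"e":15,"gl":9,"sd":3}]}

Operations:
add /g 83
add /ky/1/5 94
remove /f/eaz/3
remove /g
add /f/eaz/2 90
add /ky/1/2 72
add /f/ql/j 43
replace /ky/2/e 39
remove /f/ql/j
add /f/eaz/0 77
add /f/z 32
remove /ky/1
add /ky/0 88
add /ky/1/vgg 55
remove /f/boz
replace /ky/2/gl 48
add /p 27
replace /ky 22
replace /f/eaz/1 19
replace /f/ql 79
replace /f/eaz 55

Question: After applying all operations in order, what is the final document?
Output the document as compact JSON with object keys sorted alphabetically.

After op 1 (add /g 83): {"f":{"boz":{"m":8,"mv":3},"eaz":[89,94,62,74],"ql":{"eeq":46,"efy":64,"i":73}},"g":83,"ky":[{"h":27,"uuk":78,"vgg":57,"y":47},[58,24,10,24,24],{"e":15,"gl":9,"sd":3}]}
After op 2 (add /ky/1/5 94): {"f":{"boz":{"m":8,"mv":3},"eaz":[89,94,62,74],"ql":{"eeq":46,"efy":64,"i":73}},"g":83,"ky":[{"h":27,"uuk":78,"vgg":57,"y":47},[58,24,10,24,24,94],{"e":15,"gl":9,"sd":3}]}
After op 3 (remove /f/eaz/3): {"f":{"boz":{"m":8,"mv":3},"eaz":[89,94,62],"ql":{"eeq":46,"efy":64,"i":73}},"g":83,"ky":[{"h":27,"uuk":78,"vgg":57,"y":47},[58,24,10,24,24,94],{"e":15,"gl":9,"sd":3}]}
After op 4 (remove /g): {"f":{"boz":{"m":8,"mv":3},"eaz":[89,94,62],"ql":{"eeq":46,"efy":64,"i":73}},"ky":[{"h":27,"uuk":78,"vgg":57,"y":47},[58,24,10,24,24,94],{"e":15,"gl":9,"sd":3}]}
After op 5 (add /f/eaz/2 90): {"f":{"boz":{"m":8,"mv":3},"eaz":[89,94,90,62],"ql":{"eeq":46,"efy":64,"i":73}},"ky":[{"h":27,"uuk":78,"vgg":57,"y":47},[58,24,10,24,24,94],{"e":15,"gl":9,"sd":3}]}
After op 6 (add /ky/1/2 72): {"f":{"boz":{"m":8,"mv":3},"eaz":[89,94,90,62],"ql":{"eeq":46,"efy":64,"i":73}},"ky":[{"h":27,"uuk":78,"vgg":57,"y":47},[58,24,72,10,24,24,94],{"e":15,"gl":9,"sd":3}]}
After op 7 (add /f/ql/j 43): {"f":{"boz":{"m":8,"mv":3},"eaz":[89,94,90,62],"ql":{"eeq":46,"efy":64,"i":73,"j":43}},"ky":[{"h":27,"uuk":78,"vgg":57,"y":47},[58,24,72,10,24,24,94],{"e":15,"gl":9,"sd":3}]}
After op 8 (replace /ky/2/e 39): {"f":{"boz":{"m":8,"mv":3},"eaz":[89,94,90,62],"ql":{"eeq":46,"efy":64,"i":73,"j":43}},"ky":[{"h":27,"uuk":78,"vgg":57,"y":47},[58,24,72,10,24,24,94],{"e":39,"gl":9,"sd":3}]}
After op 9 (remove /f/ql/j): {"f":{"boz":{"m":8,"mv":3},"eaz":[89,94,90,62],"ql":{"eeq":46,"efy":64,"i":73}},"ky":[{"h":27,"uuk":78,"vgg":57,"y":47},[58,24,72,10,24,24,94],{"e":39,"gl":9,"sd":3}]}
After op 10 (add /f/eaz/0 77): {"f":{"boz":{"m":8,"mv":3},"eaz":[77,89,94,90,62],"ql":{"eeq":46,"efy":64,"i":73}},"ky":[{"h":27,"uuk":78,"vgg":57,"y":47},[58,24,72,10,24,24,94],{"e":39,"gl":9,"sd":3}]}
After op 11 (add /f/z 32): {"f":{"boz":{"m":8,"mv":3},"eaz":[77,89,94,90,62],"ql":{"eeq":46,"efy":64,"i":73},"z":32},"ky":[{"h":27,"uuk":78,"vgg":57,"y":47},[58,24,72,10,24,24,94],{"e":39,"gl":9,"sd":3}]}
After op 12 (remove /ky/1): {"f":{"boz":{"m":8,"mv":3},"eaz":[77,89,94,90,62],"ql":{"eeq":46,"efy":64,"i":73},"z":32},"ky":[{"h":27,"uuk":78,"vgg":57,"y":47},{"e":39,"gl":9,"sd":3}]}
After op 13 (add /ky/0 88): {"f":{"boz":{"m":8,"mv":3},"eaz":[77,89,94,90,62],"ql":{"eeq":46,"efy":64,"i":73},"z":32},"ky":[88,{"h":27,"uuk":78,"vgg":57,"y":47},{"e":39,"gl":9,"sd":3}]}
After op 14 (add /ky/1/vgg 55): {"f":{"boz":{"m":8,"mv":3},"eaz":[77,89,94,90,62],"ql":{"eeq":46,"efy":64,"i":73},"z":32},"ky":[88,{"h":27,"uuk":78,"vgg":55,"y":47},{"e":39,"gl":9,"sd":3}]}
After op 15 (remove /f/boz): {"f":{"eaz":[77,89,94,90,62],"ql":{"eeq":46,"efy":64,"i":73},"z":32},"ky":[88,{"h":27,"uuk":78,"vgg":55,"y":47},{"e":39,"gl":9,"sd":3}]}
After op 16 (replace /ky/2/gl 48): {"f":{"eaz":[77,89,94,90,62],"ql":{"eeq":46,"efy":64,"i":73},"z":32},"ky":[88,{"h":27,"uuk":78,"vgg":55,"y":47},{"e":39,"gl":48,"sd":3}]}
After op 17 (add /p 27): {"f":{"eaz":[77,89,94,90,62],"ql":{"eeq":46,"efy":64,"i":73},"z":32},"ky":[88,{"h":27,"uuk":78,"vgg":55,"y":47},{"e":39,"gl":48,"sd":3}],"p":27}
After op 18 (replace /ky 22): {"f":{"eaz":[77,89,94,90,62],"ql":{"eeq":46,"efy":64,"i":73},"z":32},"ky":22,"p":27}
After op 19 (replace /f/eaz/1 19): {"f":{"eaz":[77,19,94,90,62],"ql":{"eeq":46,"efy":64,"i":73},"z":32},"ky":22,"p":27}
After op 20 (replace /f/ql 79): {"f":{"eaz":[77,19,94,90,62],"ql":79,"z":32},"ky":22,"p":27}
After op 21 (replace /f/eaz 55): {"f":{"eaz":55,"ql":79,"z":32},"ky":22,"p":27}

Answer: {"f":{"eaz":55,"ql":79,"z":32},"ky":22,"p":27}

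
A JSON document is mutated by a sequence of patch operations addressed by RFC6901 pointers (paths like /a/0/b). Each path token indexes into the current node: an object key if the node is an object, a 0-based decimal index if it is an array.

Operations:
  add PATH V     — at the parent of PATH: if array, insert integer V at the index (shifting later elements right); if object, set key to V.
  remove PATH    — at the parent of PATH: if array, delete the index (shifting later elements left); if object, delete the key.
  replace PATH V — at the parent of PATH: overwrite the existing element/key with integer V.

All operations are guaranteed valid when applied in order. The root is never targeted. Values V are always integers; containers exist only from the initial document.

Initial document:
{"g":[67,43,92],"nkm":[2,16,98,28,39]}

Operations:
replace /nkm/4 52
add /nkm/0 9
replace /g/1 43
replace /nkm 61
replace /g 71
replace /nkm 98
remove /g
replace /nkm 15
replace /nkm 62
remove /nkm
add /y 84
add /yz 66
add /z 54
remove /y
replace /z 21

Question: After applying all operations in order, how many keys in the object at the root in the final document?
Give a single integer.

Answer: 2

Derivation:
After op 1 (replace /nkm/4 52): {"g":[67,43,92],"nkm":[2,16,98,28,52]}
After op 2 (add /nkm/0 9): {"g":[67,43,92],"nkm":[9,2,16,98,28,52]}
After op 3 (replace /g/1 43): {"g":[67,43,92],"nkm":[9,2,16,98,28,52]}
After op 4 (replace /nkm 61): {"g":[67,43,92],"nkm":61}
After op 5 (replace /g 71): {"g":71,"nkm":61}
After op 6 (replace /nkm 98): {"g":71,"nkm":98}
After op 7 (remove /g): {"nkm":98}
After op 8 (replace /nkm 15): {"nkm":15}
After op 9 (replace /nkm 62): {"nkm":62}
After op 10 (remove /nkm): {}
After op 11 (add /y 84): {"y":84}
After op 12 (add /yz 66): {"y":84,"yz":66}
After op 13 (add /z 54): {"y":84,"yz":66,"z":54}
After op 14 (remove /y): {"yz":66,"z":54}
After op 15 (replace /z 21): {"yz":66,"z":21}
Size at the root: 2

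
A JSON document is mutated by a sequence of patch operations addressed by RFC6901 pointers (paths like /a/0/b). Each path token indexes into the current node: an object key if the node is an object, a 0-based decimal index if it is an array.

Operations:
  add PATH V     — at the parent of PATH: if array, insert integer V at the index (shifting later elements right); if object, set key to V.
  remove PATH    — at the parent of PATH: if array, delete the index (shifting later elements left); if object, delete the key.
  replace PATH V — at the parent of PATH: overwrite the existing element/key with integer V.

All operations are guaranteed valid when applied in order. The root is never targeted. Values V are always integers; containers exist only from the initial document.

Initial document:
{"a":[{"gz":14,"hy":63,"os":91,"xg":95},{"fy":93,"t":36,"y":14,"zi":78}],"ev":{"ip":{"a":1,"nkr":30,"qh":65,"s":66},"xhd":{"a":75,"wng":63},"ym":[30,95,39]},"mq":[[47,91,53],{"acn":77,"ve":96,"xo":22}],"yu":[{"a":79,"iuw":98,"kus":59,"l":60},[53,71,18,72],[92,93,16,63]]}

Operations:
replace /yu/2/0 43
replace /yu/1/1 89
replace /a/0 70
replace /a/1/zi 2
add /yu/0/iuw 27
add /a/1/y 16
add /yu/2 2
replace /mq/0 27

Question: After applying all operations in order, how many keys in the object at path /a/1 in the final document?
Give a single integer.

Answer: 4

Derivation:
After op 1 (replace /yu/2/0 43): {"a":[{"gz":14,"hy":63,"os":91,"xg":95},{"fy":93,"t":36,"y":14,"zi":78}],"ev":{"ip":{"a":1,"nkr":30,"qh":65,"s":66},"xhd":{"a":75,"wng":63},"ym":[30,95,39]},"mq":[[47,91,53],{"acn":77,"ve":96,"xo":22}],"yu":[{"a":79,"iuw":98,"kus":59,"l":60},[53,71,18,72],[43,93,16,63]]}
After op 2 (replace /yu/1/1 89): {"a":[{"gz":14,"hy":63,"os":91,"xg":95},{"fy":93,"t":36,"y":14,"zi":78}],"ev":{"ip":{"a":1,"nkr":30,"qh":65,"s":66},"xhd":{"a":75,"wng":63},"ym":[30,95,39]},"mq":[[47,91,53],{"acn":77,"ve":96,"xo":22}],"yu":[{"a":79,"iuw":98,"kus":59,"l":60},[53,89,18,72],[43,93,16,63]]}
After op 3 (replace /a/0 70): {"a":[70,{"fy":93,"t":36,"y":14,"zi":78}],"ev":{"ip":{"a":1,"nkr":30,"qh":65,"s":66},"xhd":{"a":75,"wng":63},"ym":[30,95,39]},"mq":[[47,91,53],{"acn":77,"ve":96,"xo":22}],"yu":[{"a":79,"iuw":98,"kus":59,"l":60},[53,89,18,72],[43,93,16,63]]}
After op 4 (replace /a/1/zi 2): {"a":[70,{"fy":93,"t":36,"y":14,"zi":2}],"ev":{"ip":{"a":1,"nkr":30,"qh":65,"s":66},"xhd":{"a":75,"wng":63},"ym":[30,95,39]},"mq":[[47,91,53],{"acn":77,"ve":96,"xo":22}],"yu":[{"a":79,"iuw":98,"kus":59,"l":60},[53,89,18,72],[43,93,16,63]]}
After op 5 (add /yu/0/iuw 27): {"a":[70,{"fy":93,"t":36,"y":14,"zi":2}],"ev":{"ip":{"a":1,"nkr":30,"qh":65,"s":66},"xhd":{"a":75,"wng":63},"ym":[30,95,39]},"mq":[[47,91,53],{"acn":77,"ve":96,"xo":22}],"yu":[{"a":79,"iuw":27,"kus":59,"l":60},[53,89,18,72],[43,93,16,63]]}
After op 6 (add /a/1/y 16): {"a":[70,{"fy":93,"t":36,"y":16,"zi":2}],"ev":{"ip":{"a":1,"nkr":30,"qh":65,"s":66},"xhd":{"a":75,"wng":63},"ym":[30,95,39]},"mq":[[47,91,53],{"acn":77,"ve":96,"xo":22}],"yu":[{"a":79,"iuw":27,"kus":59,"l":60},[53,89,18,72],[43,93,16,63]]}
After op 7 (add /yu/2 2): {"a":[70,{"fy":93,"t":36,"y":16,"zi":2}],"ev":{"ip":{"a":1,"nkr":30,"qh":65,"s":66},"xhd":{"a":75,"wng":63},"ym":[30,95,39]},"mq":[[47,91,53],{"acn":77,"ve":96,"xo":22}],"yu":[{"a":79,"iuw":27,"kus":59,"l":60},[53,89,18,72],2,[43,93,16,63]]}
After op 8 (replace /mq/0 27): {"a":[70,{"fy":93,"t":36,"y":16,"zi":2}],"ev":{"ip":{"a":1,"nkr":30,"qh":65,"s":66},"xhd":{"a":75,"wng":63},"ym":[30,95,39]},"mq":[27,{"acn":77,"ve":96,"xo":22}],"yu":[{"a":79,"iuw":27,"kus":59,"l":60},[53,89,18,72],2,[43,93,16,63]]}
Size at path /a/1: 4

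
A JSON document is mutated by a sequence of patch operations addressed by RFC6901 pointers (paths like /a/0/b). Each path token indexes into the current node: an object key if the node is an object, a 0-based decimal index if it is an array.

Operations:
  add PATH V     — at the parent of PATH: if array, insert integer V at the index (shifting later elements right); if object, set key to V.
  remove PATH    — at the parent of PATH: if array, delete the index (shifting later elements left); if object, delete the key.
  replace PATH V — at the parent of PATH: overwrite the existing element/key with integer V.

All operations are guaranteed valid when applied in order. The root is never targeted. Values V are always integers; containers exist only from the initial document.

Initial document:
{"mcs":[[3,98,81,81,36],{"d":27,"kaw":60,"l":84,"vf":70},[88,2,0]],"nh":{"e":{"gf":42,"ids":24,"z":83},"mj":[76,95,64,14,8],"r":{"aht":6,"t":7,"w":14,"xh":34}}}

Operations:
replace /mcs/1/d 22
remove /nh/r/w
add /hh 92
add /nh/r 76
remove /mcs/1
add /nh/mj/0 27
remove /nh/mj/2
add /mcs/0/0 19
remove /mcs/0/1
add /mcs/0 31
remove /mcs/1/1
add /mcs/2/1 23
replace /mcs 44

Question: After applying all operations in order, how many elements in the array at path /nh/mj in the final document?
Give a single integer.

After op 1 (replace /mcs/1/d 22): {"mcs":[[3,98,81,81,36],{"d":22,"kaw":60,"l":84,"vf":70},[88,2,0]],"nh":{"e":{"gf":42,"ids":24,"z":83},"mj":[76,95,64,14,8],"r":{"aht":6,"t":7,"w":14,"xh":34}}}
After op 2 (remove /nh/r/w): {"mcs":[[3,98,81,81,36],{"d":22,"kaw":60,"l":84,"vf":70},[88,2,0]],"nh":{"e":{"gf":42,"ids":24,"z":83},"mj":[76,95,64,14,8],"r":{"aht":6,"t":7,"xh":34}}}
After op 3 (add /hh 92): {"hh":92,"mcs":[[3,98,81,81,36],{"d":22,"kaw":60,"l":84,"vf":70},[88,2,0]],"nh":{"e":{"gf":42,"ids":24,"z":83},"mj":[76,95,64,14,8],"r":{"aht":6,"t":7,"xh":34}}}
After op 4 (add /nh/r 76): {"hh":92,"mcs":[[3,98,81,81,36],{"d":22,"kaw":60,"l":84,"vf":70},[88,2,0]],"nh":{"e":{"gf":42,"ids":24,"z":83},"mj":[76,95,64,14,8],"r":76}}
After op 5 (remove /mcs/1): {"hh":92,"mcs":[[3,98,81,81,36],[88,2,0]],"nh":{"e":{"gf":42,"ids":24,"z":83},"mj":[76,95,64,14,8],"r":76}}
After op 6 (add /nh/mj/0 27): {"hh":92,"mcs":[[3,98,81,81,36],[88,2,0]],"nh":{"e":{"gf":42,"ids":24,"z":83},"mj":[27,76,95,64,14,8],"r":76}}
After op 7 (remove /nh/mj/2): {"hh":92,"mcs":[[3,98,81,81,36],[88,2,0]],"nh":{"e":{"gf":42,"ids":24,"z":83},"mj":[27,76,64,14,8],"r":76}}
After op 8 (add /mcs/0/0 19): {"hh":92,"mcs":[[19,3,98,81,81,36],[88,2,0]],"nh":{"e":{"gf":42,"ids":24,"z":83},"mj":[27,76,64,14,8],"r":76}}
After op 9 (remove /mcs/0/1): {"hh":92,"mcs":[[19,98,81,81,36],[88,2,0]],"nh":{"e":{"gf":42,"ids":24,"z":83},"mj":[27,76,64,14,8],"r":76}}
After op 10 (add /mcs/0 31): {"hh":92,"mcs":[31,[19,98,81,81,36],[88,2,0]],"nh":{"e":{"gf":42,"ids":24,"z":83},"mj":[27,76,64,14,8],"r":76}}
After op 11 (remove /mcs/1/1): {"hh":92,"mcs":[31,[19,81,81,36],[88,2,0]],"nh":{"e":{"gf":42,"ids":24,"z":83},"mj":[27,76,64,14,8],"r":76}}
After op 12 (add /mcs/2/1 23): {"hh":92,"mcs":[31,[19,81,81,36],[88,23,2,0]],"nh":{"e":{"gf":42,"ids":24,"z":83},"mj":[27,76,64,14,8],"r":76}}
After op 13 (replace /mcs 44): {"hh":92,"mcs":44,"nh":{"e":{"gf":42,"ids":24,"z":83},"mj":[27,76,64,14,8],"r":76}}
Size at path /nh/mj: 5

Answer: 5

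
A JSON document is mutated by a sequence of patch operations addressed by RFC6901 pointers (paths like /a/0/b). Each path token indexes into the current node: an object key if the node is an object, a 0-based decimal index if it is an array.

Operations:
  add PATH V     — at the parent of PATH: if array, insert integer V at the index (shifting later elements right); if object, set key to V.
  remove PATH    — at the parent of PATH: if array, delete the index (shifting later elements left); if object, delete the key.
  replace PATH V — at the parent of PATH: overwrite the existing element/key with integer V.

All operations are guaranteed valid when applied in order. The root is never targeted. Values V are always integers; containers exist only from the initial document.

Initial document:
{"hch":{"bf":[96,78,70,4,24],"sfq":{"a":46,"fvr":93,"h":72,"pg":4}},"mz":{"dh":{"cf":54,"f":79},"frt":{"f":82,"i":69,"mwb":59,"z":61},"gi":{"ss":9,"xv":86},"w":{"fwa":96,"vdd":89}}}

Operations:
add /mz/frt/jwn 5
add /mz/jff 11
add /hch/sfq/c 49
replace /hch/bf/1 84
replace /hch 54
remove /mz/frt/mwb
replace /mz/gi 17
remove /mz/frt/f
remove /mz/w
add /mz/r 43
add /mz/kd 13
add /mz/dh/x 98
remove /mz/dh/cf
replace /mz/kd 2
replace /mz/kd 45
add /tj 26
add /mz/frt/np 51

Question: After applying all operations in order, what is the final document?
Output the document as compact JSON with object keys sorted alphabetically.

After op 1 (add /mz/frt/jwn 5): {"hch":{"bf":[96,78,70,4,24],"sfq":{"a":46,"fvr":93,"h":72,"pg":4}},"mz":{"dh":{"cf":54,"f":79},"frt":{"f":82,"i":69,"jwn":5,"mwb":59,"z":61},"gi":{"ss":9,"xv":86},"w":{"fwa":96,"vdd":89}}}
After op 2 (add /mz/jff 11): {"hch":{"bf":[96,78,70,4,24],"sfq":{"a":46,"fvr":93,"h":72,"pg":4}},"mz":{"dh":{"cf":54,"f":79},"frt":{"f":82,"i":69,"jwn":5,"mwb":59,"z":61},"gi":{"ss":9,"xv":86},"jff":11,"w":{"fwa":96,"vdd":89}}}
After op 3 (add /hch/sfq/c 49): {"hch":{"bf":[96,78,70,4,24],"sfq":{"a":46,"c":49,"fvr":93,"h":72,"pg":4}},"mz":{"dh":{"cf":54,"f":79},"frt":{"f":82,"i":69,"jwn":5,"mwb":59,"z":61},"gi":{"ss":9,"xv":86},"jff":11,"w":{"fwa":96,"vdd":89}}}
After op 4 (replace /hch/bf/1 84): {"hch":{"bf":[96,84,70,4,24],"sfq":{"a":46,"c":49,"fvr":93,"h":72,"pg":4}},"mz":{"dh":{"cf":54,"f":79},"frt":{"f":82,"i":69,"jwn":5,"mwb":59,"z":61},"gi":{"ss":9,"xv":86},"jff":11,"w":{"fwa":96,"vdd":89}}}
After op 5 (replace /hch 54): {"hch":54,"mz":{"dh":{"cf":54,"f":79},"frt":{"f":82,"i":69,"jwn":5,"mwb":59,"z":61},"gi":{"ss":9,"xv":86},"jff":11,"w":{"fwa":96,"vdd":89}}}
After op 6 (remove /mz/frt/mwb): {"hch":54,"mz":{"dh":{"cf":54,"f":79},"frt":{"f":82,"i":69,"jwn":5,"z":61},"gi":{"ss":9,"xv":86},"jff":11,"w":{"fwa":96,"vdd":89}}}
After op 7 (replace /mz/gi 17): {"hch":54,"mz":{"dh":{"cf":54,"f":79},"frt":{"f":82,"i":69,"jwn":5,"z":61},"gi":17,"jff":11,"w":{"fwa":96,"vdd":89}}}
After op 8 (remove /mz/frt/f): {"hch":54,"mz":{"dh":{"cf":54,"f":79},"frt":{"i":69,"jwn":5,"z":61},"gi":17,"jff":11,"w":{"fwa":96,"vdd":89}}}
After op 9 (remove /mz/w): {"hch":54,"mz":{"dh":{"cf":54,"f":79},"frt":{"i":69,"jwn":5,"z":61},"gi":17,"jff":11}}
After op 10 (add /mz/r 43): {"hch":54,"mz":{"dh":{"cf":54,"f":79},"frt":{"i":69,"jwn":5,"z":61},"gi":17,"jff":11,"r":43}}
After op 11 (add /mz/kd 13): {"hch":54,"mz":{"dh":{"cf":54,"f":79},"frt":{"i":69,"jwn":5,"z":61},"gi":17,"jff":11,"kd":13,"r":43}}
After op 12 (add /mz/dh/x 98): {"hch":54,"mz":{"dh":{"cf":54,"f":79,"x":98},"frt":{"i":69,"jwn":5,"z":61},"gi":17,"jff":11,"kd":13,"r":43}}
After op 13 (remove /mz/dh/cf): {"hch":54,"mz":{"dh":{"f":79,"x":98},"frt":{"i":69,"jwn":5,"z":61},"gi":17,"jff":11,"kd":13,"r":43}}
After op 14 (replace /mz/kd 2): {"hch":54,"mz":{"dh":{"f":79,"x":98},"frt":{"i":69,"jwn":5,"z":61},"gi":17,"jff":11,"kd":2,"r":43}}
After op 15 (replace /mz/kd 45): {"hch":54,"mz":{"dh":{"f":79,"x":98},"frt":{"i":69,"jwn":5,"z":61},"gi":17,"jff":11,"kd":45,"r":43}}
After op 16 (add /tj 26): {"hch":54,"mz":{"dh":{"f":79,"x":98},"frt":{"i":69,"jwn":5,"z":61},"gi":17,"jff":11,"kd":45,"r":43},"tj":26}
After op 17 (add /mz/frt/np 51): {"hch":54,"mz":{"dh":{"f":79,"x":98},"frt":{"i":69,"jwn":5,"np":51,"z":61},"gi":17,"jff":11,"kd":45,"r":43},"tj":26}

Answer: {"hch":54,"mz":{"dh":{"f":79,"x":98},"frt":{"i":69,"jwn":5,"np":51,"z":61},"gi":17,"jff":11,"kd":45,"r":43},"tj":26}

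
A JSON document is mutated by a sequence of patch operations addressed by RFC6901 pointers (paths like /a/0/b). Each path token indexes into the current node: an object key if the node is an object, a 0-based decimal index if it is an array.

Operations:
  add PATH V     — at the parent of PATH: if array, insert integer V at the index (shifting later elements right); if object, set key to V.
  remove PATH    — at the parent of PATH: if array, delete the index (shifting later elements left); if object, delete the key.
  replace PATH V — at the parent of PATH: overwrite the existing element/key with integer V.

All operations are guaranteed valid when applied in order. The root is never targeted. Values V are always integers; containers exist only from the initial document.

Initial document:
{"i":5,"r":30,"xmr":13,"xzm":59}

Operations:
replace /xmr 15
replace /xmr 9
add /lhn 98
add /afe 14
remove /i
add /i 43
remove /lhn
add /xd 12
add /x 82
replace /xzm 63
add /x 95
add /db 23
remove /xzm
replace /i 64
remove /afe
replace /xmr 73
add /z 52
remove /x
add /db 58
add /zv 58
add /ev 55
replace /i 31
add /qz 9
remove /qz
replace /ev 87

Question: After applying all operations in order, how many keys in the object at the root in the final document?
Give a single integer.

After op 1 (replace /xmr 15): {"i":5,"r":30,"xmr":15,"xzm":59}
After op 2 (replace /xmr 9): {"i":5,"r":30,"xmr":9,"xzm":59}
After op 3 (add /lhn 98): {"i":5,"lhn":98,"r":30,"xmr":9,"xzm":59}
After op 4 (add /afe 14): {"afe":14,"i":5,"lhn":98,"r":30,"xmr":9,"xzm":59}
After op 5 (remove /i): {"afe":14,"lhn":98,"r":30,"xmr":9,"xzm":59}
After op 6 (add /i 43): {"afe":14,"i":43,"lhn":98,"r":30,"xmr":9,"xzm":59}
After op 7 (remove /lhn): {"afe":14,"i":43,"r":30,"xmr":9,"xzm":59}
After op 8 (add /xd 12): {"afe":14,"i":43,"r":30,"xd":12,"xmr":9,"xzm":59}
After op 9 (add /x 82): {"afe":14,"i":43,"r":30,"x":82,"xd":12,"xmr":9,"xzm":59}
After op 10 (replace /xzm 63): {"afe":14,"i":43,"r":30,"x":82,"xd":12,"xmr":9,"xzm":63}
After op 11 (add /x 95): {"afe":14,"i":43,"r":30,"x":95,"xd":12,"xmr":9,"xzm":63}
After op 12 (add /db 23): {"afe":14,"db":23,"i":43,"r":30,"x":95,"xd":12,"xmr":9,"xzm":63}
After op 13 (remove /xzm): {"afe":14,"db":23,"i":43,"r":30,"x":95,"xd":12,"xmr":9}
After op 14 (replace /i 64): {"afe":14,"db":23,"i":64,"r":30,"x":95,"xd":12,"xmr":9}
After op 15 (remove /afe): {"db":23,"i":64,"r":30,"x":95,"xd":12,"xmr":9}
After op 16 (replace /xmr 73): {"db":23,"i":64,"r":30,"x":95,"xd":12,"xmr":73}
After op 17 (add /z 52): {"db":23,"i":64,"r":30,"x":95,"xd":12,"xmr":73,"z":52}
After op 18 (remove /x): {"db":23,"i":64,"r":30,"xd":12,"xmr":73,"z":52}
After op 19 (add /db 58): {"db":58,"i":64,"r":30,"xd":12,"xmr":73,"z":52}
After op 20 (add /zv 58): {"db":58,"i":64,"r":30,"xd":12,"xmr":73,"z":52,"zv":58}
After op 21 (add /ev 55): {"db":58,"ev":55,"i":64,"r":30,"xd":12,"xmr":73,"z":52,"zv":58}
After op 22 (replace /i 31): {"db":58,"ev":55,"i":31,"r":30,"xd":12,"xmr":73,"z":52,"zv":58}
After op 23 (add /qz 9): {"db":58,"ev":55,"i":31,"qz":9,"r":30,"xd":12,"xmr":73,"z":52,"zv":58}
After op 24 (remove /qz): {"db":58,"ev":55,"i":31,"r":30,"xd":12,"xmr":73,"z":52,"zv":58}
After op 25 (replace /ev 87): {"db":58,"ev":87,"i":31,"r":30,"xd":12,"xmr":73,"z":52,"zv":58}
Size at the root: 8

Answer: 8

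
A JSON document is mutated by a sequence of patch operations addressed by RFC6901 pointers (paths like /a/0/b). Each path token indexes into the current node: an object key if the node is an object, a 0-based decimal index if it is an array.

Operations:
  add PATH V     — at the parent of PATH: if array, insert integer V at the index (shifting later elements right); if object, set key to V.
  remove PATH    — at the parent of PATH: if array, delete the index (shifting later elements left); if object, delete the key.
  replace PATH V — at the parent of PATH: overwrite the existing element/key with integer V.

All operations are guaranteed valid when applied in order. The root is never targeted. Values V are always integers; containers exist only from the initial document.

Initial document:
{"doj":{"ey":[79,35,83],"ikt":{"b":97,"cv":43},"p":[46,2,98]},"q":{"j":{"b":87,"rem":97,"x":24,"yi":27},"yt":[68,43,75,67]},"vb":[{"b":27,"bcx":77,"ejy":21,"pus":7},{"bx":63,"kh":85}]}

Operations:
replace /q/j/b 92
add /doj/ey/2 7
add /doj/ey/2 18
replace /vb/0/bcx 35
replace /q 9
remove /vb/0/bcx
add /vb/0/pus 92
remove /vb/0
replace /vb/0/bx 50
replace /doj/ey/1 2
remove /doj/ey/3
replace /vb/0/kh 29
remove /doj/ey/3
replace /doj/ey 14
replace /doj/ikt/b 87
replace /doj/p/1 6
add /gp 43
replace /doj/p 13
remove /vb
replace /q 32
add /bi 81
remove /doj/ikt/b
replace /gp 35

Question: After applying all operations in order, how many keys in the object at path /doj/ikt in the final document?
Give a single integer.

Answer: 1

Derivation:
After op 1 (replace /q/j/b 92): {"doj":{"ey":[79,35,83],"ikt":{"b":97,"cv":43},"p":[46,2,98]},"q":{"j":{"b":92,"rem":97,"x":24,"yi":27},"yt":[68,43,75,67]},"vb":[{"b":27,"bcx":77,"ejy":21,"pus":7},{"bx":63,"kh":85}]}
After op 2 (add /doj/ey/2 7): {"doj":{"ey":[79,35,7,83],"ikt":{"b":97,"cv":43},"p":[46,2,98]},"q":{"j":{"b":92,"rem":97,"x":24,"yi":27},"yt":[68,43,75,67]},"vb":[{"b":27,"bcx":77,"ejy":21,"pus":7},{"bx":63,"kh":85}]}
After op 3 (add /doj/ey/2 18): {"doj":{"ey":[79,35,18,7,83],"ikt":{"b":97,"cv":43},"p":[46,2,98]},"q":{"j":{"b":92,"rem":97,"x":24,"yi":27},"yt":[68,43,75,67]},"vb":[{"b":27,"bcx":77,"ejy":21,"pus":7},{"bx":63,"kh":85}]}
After op 4 (replace /vb/0/bcx 35): {"doj":{"ey":[79,35,18,7,83],"ikt":{"b":97,"cv":43},"p":[46,2,98]},"q":{"j":{"b":92,"rem":97,"x":24,"yi":27},"yt":[68,43,75,67]},"vb":[{"b":27,"bcx":35,"ejy":21,"pus":7},{"bx":63,"kh":85}]}
After op 5 (replace /q 9): {"doj":{"ey":[79,35,18,7,83],"ikt":{"b":97,"cv":43},"p":[46,2,98]},"q":9,"vb":[{"b":27,"bcx":35,"ejy":21,"pus":7},{"bx":63,"kh":85}]}
After op 6 (remove /vb/0/bcx): {"doj":{"ey":[79,35,18,7,83],"ikt":{"b":97,"cv":43},"p":[46,2,98]},"q":9,"vb":[{"b":27,"ejy":21,"pus":7},{"bx":63,"kh":85}]}
After op 7 (add /vb/0/pus 92): {"doj":{"ey":[79,35,18,7,83],"ikt":{"b":97,"cv":43},"p":[46,2,98]},"q":9,"vb":[{"b":27,"ejy":21,"pus":92},{"bx":63,"kh":85}]}
After op 8 (remove /vb/0): {"doj":{"ey":[79,35,18,7,83],"ikt":{"b":97,"cv":43},"p":[46,2,98]},"q":9,"vb":[{"bx":63,"kh":85}]}
After op 9 (replace /vb/0/bx 50): {"doj":{"ey":[79,35,18,7,83],"ikt":{"b":97,"cv":43},"p":[46,2,98]},"q":9,"vb":[{"bx":50,"kh":85}]}
After op 10 (replace /doj/ey/1 2): {"doj":{"ey":[79,2,18,7,83],"ikt":{"b":97,"cv":43},"p":[46,2,98]},"q":9,"vb":[{"bx":50,"kh":85}]}
After op 11 (remove /doj/ey/3): {"doj":{"ey":[79,2,18,83],"ikt":{"b":97,"cv":43},"p":[46,2,98]},"q":9,"vb":[{"bx":50,"kh":85}]}
After op 12 (replace /vb/0/kh 29): {"doj":{"ey":[79,2,18,83],"ikt":{"b":97,"cv":43},"p":[46,2,98]},"q":9,"vb":[{"bx":50,"kh":29}]}
After op 13 (remove /doj/ey/3): {"doj":{"ey":[79,2,18],"ikt":{"b":97,"cv":43},"p":[46,2,98]},"q":9,"vb":[{"bx":50,"kh":29}]}
After op 14 (replace /doj/ey 14): {"doj":{"ey":14,"ikt":{"b":97,"cv":43},"p":[46,2,98]},"q":9,"vb":[{"bx":50,"kh":29}]}
After op 15 (replace /doj/ikt/b 87): {"doj":{"ey":14,"ikt":{"b":87,"cv":43},"p":[46,2,98]},"q":9,"vb":[{"bx":50,"kh":29}]}
After op 16 (replace /doj/p/1 6): {"doj":{"ey":14,"ikt":{"b":87,"cv":43},"p":[46,6,98]},"q":9,"vb":[{"bx":50,"kh":29}]}
After op 17 (add /gp 43): {"doj":{"ey":14,"ikt":{"b":87,"cv":43},"p":[46,6,98]},"gp":43,"q":9,"vb":[{"bx":50,"kh":29}]}
After op 18 (replace /doj/p 13): {"doj":{"ey":14,"ikt":{"b":87,"cv":43},"p":13},"gp":43,"q":9,"vb":[{"bx":50,"kh":29}]}
After op 19 (remove /vb): {"doj":{"ey":14,"ikt":{"b":87,"cv":43},"p":13},"gp":43,"q":9}
After op 20 (replace /q 32): {"doj":{"ey":14,"ikt":{"b":87,"cv":43},"p":13},"gp":43,"q":32}
After op 21 (add /bi 81): {"bi":81,"doj":{"ey":14,"ikt":{"b":87,"cv":43},"p":13},"gp":43,"q":32}
After op 22 (remove /doj/ikt/b): {"bi":81,"doj":{"ey":14,"ikt":{"cv":43},"p":13},"gp":43,"q":32}
After op 23 (replace /gp 35): {"bi":81,"doj":{"ey":14,"ikt":{"cv":43},"p":13},"gp":35,"q":32}
Size at path /doj/ikt: 1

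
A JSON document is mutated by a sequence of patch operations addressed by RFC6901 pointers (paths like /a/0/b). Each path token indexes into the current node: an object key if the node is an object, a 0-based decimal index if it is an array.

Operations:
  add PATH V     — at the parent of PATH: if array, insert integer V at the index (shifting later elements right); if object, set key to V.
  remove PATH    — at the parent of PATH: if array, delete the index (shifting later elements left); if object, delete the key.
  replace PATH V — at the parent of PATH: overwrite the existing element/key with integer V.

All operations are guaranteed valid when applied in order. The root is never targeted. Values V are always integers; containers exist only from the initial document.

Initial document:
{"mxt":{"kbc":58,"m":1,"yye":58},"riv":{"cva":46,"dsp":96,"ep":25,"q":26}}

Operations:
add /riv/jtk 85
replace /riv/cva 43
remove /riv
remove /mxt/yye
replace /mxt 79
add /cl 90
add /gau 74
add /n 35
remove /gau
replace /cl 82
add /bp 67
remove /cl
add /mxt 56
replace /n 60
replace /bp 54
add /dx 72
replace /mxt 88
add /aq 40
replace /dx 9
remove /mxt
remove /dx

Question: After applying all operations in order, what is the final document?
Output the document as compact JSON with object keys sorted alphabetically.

After op 1 (add /riv/jtk 85): {"mxt":{"kbc":58,"m":1,"yye":58},"riv":{"cva":46,"dsp":96,"ep":25,"jtk":85,"q":26}}
After op 2 (replace /riv/cva 43): {"mxt":{"kbc":58,"m":1,"yye":58},"riv":{"cva":43,"dsp":96,"ep":25,"jtk":85,"q":26}}
After op 3 (remove /riv): {"mxt":{"kbc":58,"m":1,"yye":58}}
After op 4 (remove /mxt/yye): {"mxt":{"kbc":58,"m":1}}
After op 5 (replace /mxt 79): {"mxt":79}
After op 6 (add /cl 90): {"cl":90,"mxt":79}
After op 7 (add /gau 74): {"cl":90,"gau":74,"mxt":79}
After op 8 (add /n 35): {"cl":90,"gau":74,"mxt":79,"n":35}
After op 9 (remove /gau): {"cl":90,"mxt":79,"n":35}
After op 10 (replace /cl 82): {"cl":82,"mxt":79,"n":35}
After op 11 (add /bp 67): {"bp":67,"cl":82,"mxt":79,"n":35}
After op 12 (remove /cl): {"bp":67,"mxt":79,"n":35}
After op 13 (add /mxt 56): {"bp":67,"mxt":56,"n":35}
After op 14 (replace /n 60): {"bp":67,"mxt":56,"n":60}
After op 15 (replace /bp 54): {"bp":54,"mxt":56,"n":60}
After op 16 (add /dx 72): {"bp":54,"dx":72,"mxt":56,"n":60}
After op 17 (replace /mxt 88): {"bp":54,"dx":72,"mxt":88,"n":60}
After op 18 (add /aq 40): {"aq":40,"bp":54,"dx":72,"mxt":88,"n":60}
After op 19 (replace /dx 9): {"aq":40,"bp":54,"dx":9,"mxt":88,"n":60}
After op 20 (remove /mxt): {"aq":40,"bp":54,"dx":9,"n":60}
After op 21 (remove /dx): {"aq":40,"bp":54,"n":60}

Answer: {"aq":40,"bp":54,"n":60}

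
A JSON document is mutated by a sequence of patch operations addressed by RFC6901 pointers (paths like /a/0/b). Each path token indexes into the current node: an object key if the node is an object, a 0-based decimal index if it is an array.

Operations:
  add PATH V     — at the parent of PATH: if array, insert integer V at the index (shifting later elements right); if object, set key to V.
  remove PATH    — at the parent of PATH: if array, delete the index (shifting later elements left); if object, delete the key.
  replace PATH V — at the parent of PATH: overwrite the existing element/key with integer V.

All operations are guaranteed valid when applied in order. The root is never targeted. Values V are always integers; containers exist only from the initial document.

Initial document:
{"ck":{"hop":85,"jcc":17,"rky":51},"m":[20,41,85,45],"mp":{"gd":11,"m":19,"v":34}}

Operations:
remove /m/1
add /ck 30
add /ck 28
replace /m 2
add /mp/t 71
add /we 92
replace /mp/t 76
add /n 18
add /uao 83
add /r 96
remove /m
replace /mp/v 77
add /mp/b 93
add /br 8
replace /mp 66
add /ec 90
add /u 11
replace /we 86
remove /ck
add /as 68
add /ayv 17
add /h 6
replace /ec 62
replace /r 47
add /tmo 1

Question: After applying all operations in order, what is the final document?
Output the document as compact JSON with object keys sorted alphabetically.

After op 1 (remove /m/1): {"ck":{"hop":85,"jcc":17,"rky":51},"m":[20,85,45],"mp":{"gd":11,"m":19,"v":34}}
After op 2 (add /ck 30): {"ck":30,"m":[20,85,45],"mp":{"gd":11,"m":19,"v":34}}
After op 3 (add /ck 28): {"ck":28,"m":[20,85,45],"mp":{"gd":11,"m":19,"v":34}}
After op 4 (replace /m 2): {"ck":28,"m":2,"mp":{"gd":11,"m":19,"v":34}}
After op 5 (add /mp/t 71): {"ck":28,"m":2,"mp":{"gd":11,"m":19,"t":71,"v":34}}
After op 6 (add /we 92): {"ck":28,"m":2,"mp":{"gd":11,"m":19,"t":71,"v":34},"we":92}
After op 7 (replace /mp/t 76): {"ck":28,"m":2,"mp":{"gd":11,"m":19,"t":76,"v":34},"we":92}
After op 8 (add /n 18): {"ck":28,"m":2,"mp":{"gd":11,"m":19,"t":76,"v":34},"n":18,"we":92}
After op 9 (add /uao 83): {"ck":28,"m":2,"mp":{"gd":11,"m":19,"t":76,"v":34},"n":18,"uao":83,"we":92}
After op 10 (add /r 96): {"ck":28,"m":2,"mp":{"gd":11,"m":19,"t":76,"v":34},"n":18,"r":96,"uao":83,"we":92}
After op 11 (remove /m): {"ck":28,"mp":{"gd":11,"m":19,"t":76,"v":34},"n":18,"r":96,"uao":83,"we":92}
After op 12 (replace /mp/v 77): {"ck":28,"mp":{"gd":11,"m":19,"t":76,"v":77},"n":18,"r":96,"uao":83,"we":92}
After op 13 (add /mp/b 93): {"ck":28,"mp":{"b":93,"gd":11,"m":19,"t":76,"v":77},"n":18,"r":96,"uao":83,"we":92}
After op 14 (add /br 8): {"br":8,"ck":28,"mp":{"b":93,"gd":11,"m":19,"t":76,"v":77},"n":18,"r":96,"uao":83,"we":92}
After op 15 (replace /mp 66): {"br":8,"ck":28,"mp":66,"n":18,"r":96,"uao":83,"we":92}
After op 16 (add /ec 90): {"br":8,"ck":28,"ec":90,"mp":66,"n":18,"r":96,"uao":83,"we":92}
After op 17 (add /u 11): {"br":8,"ck":28,"ec":90,"mp":66,"n":18,"r":96,"u":11,"uao":83,"we":92}
After op 18 (replace /we 86): {"br":8,"ck":28,"ec":90,"mp":66,"n":18,"r":96,"u":11,"uao":83,"we":86}
After op 19 (remove /ck): {"br":8,"ec":90,"mp":66,"n":18,"r":96,"u":11,"uao":83,"we":86}
After op 20 (add /as 68): {"as":68,"br":8,"ec":90,"mp":66,"n":18,"r":96,"u":11,"uao":83,"we":86}
After op 21 (add /ayv 17): {"as":68,"ayv":17,"br":8,"ec":90,"mp":66,"n":18,"r":96,"u":11,"uao":83,"we":86}
After op 22 (add /h 6): {"as":68,"ayv":17,"br":8,"ec":90,"h":6,"mp":66,"n":18,"r":96,"u":11,"uao":83,"we":86}
After op 23 (replace /ec 62): {"as":68,"ayv":17,"br":8,"ec":62,"h":6,"mp":66,"n":18,"r":96,"u":11,"uao":83,"we":86}
After op 24 (replace /r 47): {"as":68,"ayv":17,"br":8,"ec":62,"h":6,"mp":66,"n":18,"r":47,"u":11,"uao":83,"we":86}
After op 25 (add /tmo 1): {"as":68,"ayv":17,"br":8,"ec":62,"h":6,"mp":66,"n":18,"r":47,"tmo":1,"u":11,"uao":83,"we":86}

Answer: {"as":68,"ayv":17,"br":8,"ec":62,"h":6,"mp":66,"n":18,"r":47,"tmo":1,"u":11,"uao":83,"we":86}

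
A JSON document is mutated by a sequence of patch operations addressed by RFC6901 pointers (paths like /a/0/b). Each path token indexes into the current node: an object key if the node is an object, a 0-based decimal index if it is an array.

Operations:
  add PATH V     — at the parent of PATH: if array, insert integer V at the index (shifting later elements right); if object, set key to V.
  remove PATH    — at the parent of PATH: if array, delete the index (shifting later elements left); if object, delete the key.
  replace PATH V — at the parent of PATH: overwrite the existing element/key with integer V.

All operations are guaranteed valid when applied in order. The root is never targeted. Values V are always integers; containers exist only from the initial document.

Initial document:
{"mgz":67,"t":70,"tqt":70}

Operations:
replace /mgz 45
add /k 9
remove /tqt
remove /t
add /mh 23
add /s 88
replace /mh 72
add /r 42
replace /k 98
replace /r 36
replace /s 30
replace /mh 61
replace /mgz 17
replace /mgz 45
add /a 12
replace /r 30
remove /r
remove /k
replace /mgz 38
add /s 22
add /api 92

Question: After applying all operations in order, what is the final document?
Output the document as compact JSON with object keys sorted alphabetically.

After op 1 (replace /mgz 45): {"mgz":45,"t":70,"tqt":70}
After op 2 (add /k 9): {"k":9,"mgz":45,"t":70,"tqt":70}
After op 3 (remove /tqt): {"k":9,"mgz":45,"t":70}
After op 4 (remove /t): {"k":9,"mgz":45}
After op 5 (add /mh 23): {"k":9,"mgz":45,"mh":23}
After op 6 (add /s 88): {"k":9,"mgz":45,"mh":23,"s":88}
After op 7 (replace /mh 72): {"k":9,"mgz":45,"mh":72,"s":88}
After op 8 (add /r 42): {"k":9,"mgz":45,"mh":72,"r":42,"s":88}
After op 9 (replace /k 98): {"k":98,"mgz":45,"mh":72,"r":42,"s":88}
After op 10 (replace /r 36): {"k":98,"mgz":45,"mh":72,"r":36,"s":88}
After op 11 (replace /s 30): {"k":98,"mgz":45,"mh":72,"r":36,"s":30}
After op 12 (replace /mh 61): {"k":98,"mgz":45,"mh":61,"r":36,"s":30}
After op 13 (replace /mgz 17): {"k":98,"mgz":17,"mh":61,"r":36,"s":30}
After op 14 (replace /mgz 45): {"k":98,"mgz":45,"mh":61,"r":36,"s":30}
After op 15 (add /a 12): {"a":12,"k":98,"mgz":45,"mh":61,"r":36,"s":30}
After op 16 (replace /r 30): {"a":12,"k":98,"mgz":45,"mh":61,"r":30,"s":30}
After op 17 (remove /r): {"a":12,"k":98,"mgz":45,"mh":61,"s":30}
After op 18 (remove /k): {"a":12,"mgz":45,"mh":61,"s":30}
After op 19 (replace /mgz 38): {"a":12,"mgz":38,"mh":61,"s":30}
After op 20 (add /s 22): {"a":12,"mgz":38,"mh":61,"s":22}
After op 21 (add /api 92): {"a":12,"api":92,"mgz":38,"mh":61,"s":22}

Answer: {"a":12,"api":92,"mgz":38,"mh":61,"s":22}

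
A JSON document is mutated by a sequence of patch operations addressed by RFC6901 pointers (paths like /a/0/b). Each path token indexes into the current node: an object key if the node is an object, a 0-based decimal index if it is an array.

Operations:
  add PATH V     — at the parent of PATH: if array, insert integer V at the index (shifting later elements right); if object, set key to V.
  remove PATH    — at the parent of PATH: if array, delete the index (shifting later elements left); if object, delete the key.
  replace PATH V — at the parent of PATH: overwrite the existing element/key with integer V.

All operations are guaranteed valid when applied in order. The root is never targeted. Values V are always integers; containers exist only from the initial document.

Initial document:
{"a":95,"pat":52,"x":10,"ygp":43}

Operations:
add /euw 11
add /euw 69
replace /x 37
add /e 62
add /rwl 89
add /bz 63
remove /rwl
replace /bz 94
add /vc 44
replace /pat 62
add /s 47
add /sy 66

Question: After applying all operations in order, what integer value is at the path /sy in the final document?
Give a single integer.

Answer: 66

Derivation:
After op 1 (add /euw 11): {"a":95,"euw":11,"pat":52,"x":10,"ygp":43}
After op 2 (add /euw 69): {"a":95,"euw":69,"pat":52,"x":10,"ygp":43}
After op 3 (replace /x 37): {"a":95,"euw":69,"pat":52,"x":37,"ygp":43}
After op 4 (add /e 62): {"a":95,"e":62,"euw":69,"pat":52,"x":37,"ygp":43}
After op 5 (add /rwl 89): {"a":95,"e":62,"euw":69,"pat":52,"rwl":89,"x":37,"ygp":43}
After op 6 (add /bz 63): {"a":95,"bz":63,"e":62,"euw":69,"pat":52,"rwl":89,"x":37,"ygp":43}
After op 7 (remove /rwl): {"a":95,"bz":63,"e":62,"euw":69,"pat":52,"x":37,"ygp":43}
After op 8 (replace /bz 94): {"a":95,"bz":94,"e":62,"euw":69,"pat":52,"x":37,"ygp":43}
After op 9 (add /vc 44): {"a":95,"bz":94,"e":62,"euw":69,"pat":52,"vc":44,"x":37,"ygp":43}
After op 10 (replace /pat 62): {"a":95,"bz":94,"e":62,"euw":69,"pat":62,"vc":44,"x":37,"ygp":43}
After op 11 (add /s 47): {"a":95,"bz":94,"e":62,"euw":69,"pat":62,"s":47,"vc":44,"x":37,"ygp":43}
After op 12 (add /sy 66): {"a":95,"bz":94,"e":62,"euw":69,"pat":62,"s":47,"sy":66,"vc":44,"x":37,"ygp":43}
Value at /sy: 66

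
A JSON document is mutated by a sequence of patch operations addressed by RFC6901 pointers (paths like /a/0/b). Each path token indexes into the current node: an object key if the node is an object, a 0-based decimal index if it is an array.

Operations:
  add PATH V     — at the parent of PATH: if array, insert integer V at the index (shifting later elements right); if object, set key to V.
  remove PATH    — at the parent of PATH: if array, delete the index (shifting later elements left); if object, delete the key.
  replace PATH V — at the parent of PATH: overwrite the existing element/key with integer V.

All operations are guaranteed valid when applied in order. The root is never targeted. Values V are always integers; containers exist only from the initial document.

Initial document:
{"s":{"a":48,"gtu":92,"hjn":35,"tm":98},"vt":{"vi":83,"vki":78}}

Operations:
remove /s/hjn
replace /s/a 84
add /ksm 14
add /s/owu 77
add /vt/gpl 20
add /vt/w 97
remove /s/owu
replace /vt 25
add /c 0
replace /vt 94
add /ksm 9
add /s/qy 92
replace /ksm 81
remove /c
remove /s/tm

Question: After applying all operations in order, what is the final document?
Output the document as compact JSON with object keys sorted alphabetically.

Answer: {"ksm":81,"s":{"a":84,"gtu":92,"qy":92},"vt":94}

Derivation:
After op 1 (remove /s/hjn): {"s":{"a":48,"gtu":92,"tm":98},"vt":{"vi":83,"vki":78}}
After op 2 (replace /s/a 84): {"s":{"a":84,"gtu":92,"tm":98},"vt":{"vi":83,"vki":78}}
After op 3 (add /ksm 14): {"ksm":14,"s":{"a":84,"gtu":92,"tm":98},"vt":{"vi":83,"vki":78}}
After op 4 (add /s/owu 77): {"ksm":14,"s":{"a":84,"gtu":92,"owu":77,"tm":98},"vt":{"vi":83,"vki":78}}
After op 5 (add /vt/gpl 20): {"ksm":14,"s":{"a":84,"gtu":92,"owu":77,"tm":98},"vt":{"gpl":20,"vi":83,"vki":78}}
After op 6 (add /vt/w 97): {"ksm":14,"s":{"a":84,"gtu":92,"owu":77,"tm":98},"vt":{"gpl":20,"vi":83,"vki":78,"w":97}}
After op 7 (remove /s/owu): {"ksm":14,"s":{"a":84,"gtu":92,"tm":98},"vt":{"gpl":20,"vi":83,"vki":78,"w":97}}
After op 8 (replace /vt 25): {"ksm":14,"s":{"a":84,"gtu":92,"tm":98},"vt":25}
After op 9 (add /c 0): {"c":0,"ksm":14,"s":{"a":84,"gtu":92,"tm":98},"vt":25}
After op 10 (replace /vt 94): {"c":0,"ksm":14,"s":{"a":84,"gtu":92,"tm":98},"vt":94}
After op 11 (add /ksm 9): {"c":0,"ksm":9,"s":{"a":84,"gtu":92,"tm":98},"vt":94}
After op 12 (add /s/qy 92): {"c":0,"ksm":9,"s":{"a":84,"gtu":92,"qy":92,"tm":98},"vt":94}
After op 13 (replace /ksm 81): {"c":0,"ksm":81,"s":{"a":84,"gtu":92,"qy":92,"tm":98},"vt":94}
After op 14 (remove /c): {"ksm":81,"s":{"a":84,"gtu":92,"qy":92,"tm":98},"vt":94}
After op 15 (remove /s/tm): {"ksm":81,"s":{"a":84,"gtu":92,"qy":92},"vt":94}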